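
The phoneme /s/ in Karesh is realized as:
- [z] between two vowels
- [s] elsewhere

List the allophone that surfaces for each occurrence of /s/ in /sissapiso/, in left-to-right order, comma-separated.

[s], [s], [s], [z]

Occurrence 1 (position 1): no conditioning environment matches → elsewhere allophone [s].
Occurrence 2 (position 3): no conditioning environment matches → elsewhere allophone [s].
Occurrence 3 (position 4): no conditioning environment matches → elsewhere allophone [s].
Occurrence 4 (position 8): between two vowels → [z].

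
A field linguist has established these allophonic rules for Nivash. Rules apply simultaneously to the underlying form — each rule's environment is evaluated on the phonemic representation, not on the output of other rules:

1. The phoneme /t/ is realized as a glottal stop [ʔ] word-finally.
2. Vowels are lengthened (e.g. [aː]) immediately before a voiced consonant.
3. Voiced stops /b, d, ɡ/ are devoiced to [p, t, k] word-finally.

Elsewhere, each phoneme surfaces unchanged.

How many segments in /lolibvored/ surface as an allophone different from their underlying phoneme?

Segments that undergo a rule: /o/ → [oː] (rule 2); /i/ → [iː] (rule 2); /o/ → [oː] (rule 2); /e/ → [eː] (rule 2); /d/ → [t] (rule 3).
All other segments surface unchanged.

5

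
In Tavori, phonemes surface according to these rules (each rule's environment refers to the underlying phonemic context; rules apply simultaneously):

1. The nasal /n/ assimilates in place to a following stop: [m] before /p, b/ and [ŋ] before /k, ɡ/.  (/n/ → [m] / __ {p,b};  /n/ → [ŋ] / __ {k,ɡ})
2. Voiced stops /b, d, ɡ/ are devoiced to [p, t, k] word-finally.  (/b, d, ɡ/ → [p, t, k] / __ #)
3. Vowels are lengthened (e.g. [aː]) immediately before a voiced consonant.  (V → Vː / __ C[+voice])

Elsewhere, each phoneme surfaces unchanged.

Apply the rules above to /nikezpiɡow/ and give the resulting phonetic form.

[nikeːzpiːɡoːw]

/n/ (word-initial) is in the target of rule 1 but the environment (before a labial or velar stop) is not met → [n].
/i/ — between /n/ and /k/; rule 3 does not apply here → [i].
/k/ — not in any rule's target class → [k].
Rule 3 applies to /e/ (between /k/ and /z/: before a voiced consonant) → [eː].
/z/ (between /e/ and /p/): no rule targets it → [z].
/p/ — not in any rule's target class → [p].
/i/ (between /p/ and /ɡ/): before a voiced consonant, so rule 3 applies → [iː].
/ɡ/ (between /i/ and /o/) is in the target of rule 2 but the environment (word-finally) is not met → [ɡ].
Rule 3 applies to /o/ (between /ɡ/ and /w/: before a voiced consonant) → [oː].
/w/ — not in any rule's target class → [w].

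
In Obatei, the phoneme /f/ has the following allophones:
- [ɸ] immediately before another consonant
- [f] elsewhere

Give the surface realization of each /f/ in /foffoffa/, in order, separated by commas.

Occurrence 1 (position 1): no conditioning environment matches → elsewhere allophone [f].
Occurrence 2 (position 3): immediately before another consonant → [ɸ].
Occurrence 3 (position 4): no conditioning environment matches → elsewhere allophone [f].
Occurrence 4 (position 6): immediately before another consonant → [ɸ].
Occurrence 5 (position 7): no conditioning environment matches → elsewhere allophone [f].

[f], [ɸ], [f], [ɸ], [f]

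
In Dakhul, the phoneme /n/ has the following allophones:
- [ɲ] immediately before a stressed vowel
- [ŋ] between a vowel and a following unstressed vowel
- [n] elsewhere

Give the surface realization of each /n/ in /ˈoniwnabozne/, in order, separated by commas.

Occurrence 1 (position 2): between a vowel and a following unstressed vowel → [ŋ].
Occurrence 2 (position 5): no conditioning environment matches → elsewhere allophone [n].
Occurrence 3 (position 10): no conditioning environment matches → elsewhere allophone [n].

[ŋ], [n], [n]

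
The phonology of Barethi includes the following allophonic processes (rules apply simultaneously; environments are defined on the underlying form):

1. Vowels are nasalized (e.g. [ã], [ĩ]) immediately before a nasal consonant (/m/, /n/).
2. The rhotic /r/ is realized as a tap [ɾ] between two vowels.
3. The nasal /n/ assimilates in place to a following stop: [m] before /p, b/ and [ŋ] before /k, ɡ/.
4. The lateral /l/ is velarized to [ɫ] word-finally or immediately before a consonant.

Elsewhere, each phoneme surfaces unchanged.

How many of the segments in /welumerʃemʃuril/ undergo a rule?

Segments that undergo a rule: /u/ → [ũ] (rule 1); /e/ → [ẽ] (rule 1); /r/ → [ɾ] (rule 2); /l/ → [ɫ] (rule 4).
All other segments surface unchanged.

4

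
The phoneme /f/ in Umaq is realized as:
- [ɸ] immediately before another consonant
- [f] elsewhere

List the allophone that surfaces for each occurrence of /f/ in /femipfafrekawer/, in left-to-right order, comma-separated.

[f], [f], [ɸ]

Occurrence 1 (position 1): no conditioning environment matches → elsewhere allophone [f].
Occurrence 2 (position 6): no conditioning environment matches → elsewhere allophone [f].
Occurrence 3 (position 8): immediately before another consonant → [ɸ].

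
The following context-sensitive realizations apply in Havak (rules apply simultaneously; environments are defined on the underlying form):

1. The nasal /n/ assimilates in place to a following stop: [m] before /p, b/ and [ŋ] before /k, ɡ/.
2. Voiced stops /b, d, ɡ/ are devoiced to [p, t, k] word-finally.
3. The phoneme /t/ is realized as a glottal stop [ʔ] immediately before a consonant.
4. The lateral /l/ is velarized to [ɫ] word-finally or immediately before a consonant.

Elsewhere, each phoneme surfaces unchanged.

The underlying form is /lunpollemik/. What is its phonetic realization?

[lumpoɫlemik]

/l/ — word-initial; rule 4 does not apply here → [l].
/u/ stays [u].
/n/ (between /u/ and /p/): before a labial or velar stop, so rule 1 applies → [m].
/p/ — not in any rule's target class → [p].
/o/ stays [o].
Rule 4 applies to /l/ (between /o/ and /l/: word-finally or immediately before a consonant) → [ɫ].
/l/ (between /l/ and /e/) is in the target of rule 4 but the environment (word-finally or immediately before a consonant) is not met → [l].
/e/ — not in any rule's target class → [e].
/m/ (between /e/ and /i/) is unaffected → [m].
/i/ stays [i].
/k/ (word-final) is unaffected → [k].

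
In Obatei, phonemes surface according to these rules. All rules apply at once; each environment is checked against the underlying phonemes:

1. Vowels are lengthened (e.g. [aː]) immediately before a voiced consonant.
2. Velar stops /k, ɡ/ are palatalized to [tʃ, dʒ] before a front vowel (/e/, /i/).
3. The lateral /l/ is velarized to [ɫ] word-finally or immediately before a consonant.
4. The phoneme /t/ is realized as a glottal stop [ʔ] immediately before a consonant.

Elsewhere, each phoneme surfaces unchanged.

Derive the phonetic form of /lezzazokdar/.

/l/ (word-initial) fails the environment for rule 3, so it stays [l].
/e/ (between /l/ and /z/): before a voiced consonant, so rule 1 applies → [eː].
/z/ (between /e/ and /z/) is unaffected → [z].
/z/ (between /z/ and /a/): no rule targets it → [z].
/a/ (between /z/ and /z/) occurs before a voiced consonant → [aː] by rule 1.
/z/ (between /a/ and /o/) is unaffected → [z].
/o/ (between /z/ and /k/) fails the environment for rule 1, so it stays [o].
/k/ (between /o/ and /d/) is in the target of rule 2 but the environment (before a front vowel) is not met → [k].
/d/ — not in any rule's target class → [d].
/a/ (between /d/ and /r/): before a voiced consonant, so rule 1 applies → [aː].
/r/ stays [r].

[leːzzaːzokdaːr]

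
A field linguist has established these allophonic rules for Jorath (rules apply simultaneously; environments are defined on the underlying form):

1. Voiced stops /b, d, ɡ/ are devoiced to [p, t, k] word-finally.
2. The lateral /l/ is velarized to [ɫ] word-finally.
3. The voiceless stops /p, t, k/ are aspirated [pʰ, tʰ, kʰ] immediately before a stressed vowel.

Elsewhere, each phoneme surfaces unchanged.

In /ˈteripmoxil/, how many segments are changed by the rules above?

Segments that undergo a rule: /t/ → [tʰ] (rule 3); /l/ → [ɫ] (rule 2).
All other segments surface unchanged.

2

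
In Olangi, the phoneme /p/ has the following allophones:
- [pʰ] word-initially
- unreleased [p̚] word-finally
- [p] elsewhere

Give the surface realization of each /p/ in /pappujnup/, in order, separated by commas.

Occurrence 1 (position 1): word-initially → [pʰ].
Occurrence 2 (position 3): no conditioning environment matches → elsewhere allophone [p].
Occurrence 3 (position 4): no conditioning environment matches → elsewhere allophone [p].
Occurrence 4 (position 9): word-finally → [p̚].

[pʰ], [p], [p], [p̚]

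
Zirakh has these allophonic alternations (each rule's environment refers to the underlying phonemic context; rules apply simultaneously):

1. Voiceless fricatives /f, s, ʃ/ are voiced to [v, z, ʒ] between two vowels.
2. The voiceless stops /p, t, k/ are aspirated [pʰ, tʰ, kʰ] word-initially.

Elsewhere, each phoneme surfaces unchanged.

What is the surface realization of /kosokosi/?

/k/ meets the environment for rule 2 (word-initially) → [kʰ].
/o/ stays [o].
/s/ (between /o/ and /o/): between two vowels, so rule 1 applies → [z].
/o/ (between /s/ and /k/) is unaffected → [o].
/k/ (between /o/ and /o/): rule 2 targets it, but not word-initially → unchanged [k].
/o/ (between /k/ and /s/) is unaffected → [o].
Rule 1 applies to /s/ (between /o/ and /i/: between two vowels) → [z].
/i/ (word-final): no rule targets it → [i].

[kʰozokozi]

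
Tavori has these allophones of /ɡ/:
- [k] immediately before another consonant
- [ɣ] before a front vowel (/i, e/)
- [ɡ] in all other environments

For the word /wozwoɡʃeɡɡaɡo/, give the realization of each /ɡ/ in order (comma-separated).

Occurrence 1 (position 6): immediately before another consonant → [k].
Occurrence 2 (position 9): immediately before another consonant → [k].
Occurrence 3 (position 10): no conditioning environment matches → elsewhere allophone [ɡ].
Occurrence 4 (position 12): no conditioning environment matches → elsewhere allophone [ɡ].

[k], [k], [ɡ], [ɡ]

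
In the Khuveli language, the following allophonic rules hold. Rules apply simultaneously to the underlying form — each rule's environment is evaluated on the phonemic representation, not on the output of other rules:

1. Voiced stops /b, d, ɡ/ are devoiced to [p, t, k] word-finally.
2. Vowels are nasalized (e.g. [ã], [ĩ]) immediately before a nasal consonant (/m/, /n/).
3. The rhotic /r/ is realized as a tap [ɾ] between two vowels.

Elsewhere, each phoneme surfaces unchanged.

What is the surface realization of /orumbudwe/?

[oɾũmbudwe]

/o/ (word-initial): rule 2 targets it, but not before a nasal consonant → unchanged [o].
/r/ (between /o/ and /u/): between two vowels, so rule 3 applies → [ɾ].
/u/ — between /r/ and /m/, before a nasal consonant — surfaces as [ũ] (rule 2).
/m/ (between /u/ and /b/) is unaffected → [m].
/b/ (between /m/ and /u/) fails the environment for rule 1, so it stays [b].
/u/ (between /b/ and /d/) fails the environment for rule 2, so it stays [u].
/d/ (between /u/ and /w/): rule 1 targets it, but not word-finally → unchanged [d].
/w/ (between /d/ and /e/) is unaffected → [w].
/e/ — word-final; rule 2 does not apply here → [e].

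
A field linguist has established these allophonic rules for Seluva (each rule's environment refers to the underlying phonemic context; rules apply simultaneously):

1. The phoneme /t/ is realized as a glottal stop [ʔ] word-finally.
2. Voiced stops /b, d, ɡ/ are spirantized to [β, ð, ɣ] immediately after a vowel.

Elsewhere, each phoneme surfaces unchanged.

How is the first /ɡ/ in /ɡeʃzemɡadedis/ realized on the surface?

[ɡ]

/ɡ/ (word-initial) fails the environment for rule 2, so it stays [ɡ].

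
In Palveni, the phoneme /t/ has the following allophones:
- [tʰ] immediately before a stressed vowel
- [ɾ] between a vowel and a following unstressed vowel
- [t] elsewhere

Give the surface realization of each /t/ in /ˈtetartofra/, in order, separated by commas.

[tʰ], [ɾ], [t]

Occurrence 1 (position 1): immediately before a stressed vowel → [tʰ].
Occurrence 2 (position 3): between a vowel and an unstressed vowel → [ɾ].
Occurrence 3 (position 6): no conditioning environment matches → elsewhere allophone [t].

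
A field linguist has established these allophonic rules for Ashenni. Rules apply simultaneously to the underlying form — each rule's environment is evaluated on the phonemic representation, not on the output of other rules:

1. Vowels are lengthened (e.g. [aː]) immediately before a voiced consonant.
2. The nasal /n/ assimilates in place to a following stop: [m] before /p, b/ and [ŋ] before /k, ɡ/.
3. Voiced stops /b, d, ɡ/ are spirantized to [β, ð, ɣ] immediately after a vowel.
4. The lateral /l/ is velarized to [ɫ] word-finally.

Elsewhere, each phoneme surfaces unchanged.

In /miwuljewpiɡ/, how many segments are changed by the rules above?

Segments that undergo a rule: /i/ → [iː] (rule 1); /u/ → [uː] (rule 1); /e/ → [eː] (rule 1); /i/ → [iː] (rule 1); /ɡ/ → [ɣ] (rule 3).
All other segments surface unchanged.

5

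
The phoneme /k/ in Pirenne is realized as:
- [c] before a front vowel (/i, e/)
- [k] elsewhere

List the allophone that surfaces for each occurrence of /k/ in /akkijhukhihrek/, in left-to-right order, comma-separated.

[k], [c], [k], [k]

Occurrence 1 (position 2): no conditioning environment matches → elsewhere allophone [k].
Occurrence 2 (position 3): before a front vowel → [c].
Occurrence 3 (position 8): no conditioning environment matches → elsewhere allophone [k].
Occurrence 4 (position 14): no conditioning environment matches → elsewhere allophone [k].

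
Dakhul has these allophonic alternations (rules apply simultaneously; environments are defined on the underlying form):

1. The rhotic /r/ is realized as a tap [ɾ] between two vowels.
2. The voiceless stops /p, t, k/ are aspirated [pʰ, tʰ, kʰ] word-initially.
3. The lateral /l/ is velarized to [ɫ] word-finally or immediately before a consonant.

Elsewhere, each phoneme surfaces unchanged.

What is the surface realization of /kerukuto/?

/k/ — word-initial, word-initially — surfaces as [kʰ] (rule 2).
Rule 1 applies to /r/ (between /e/ and /u/: between two vowels) → [ɾ].
/k/ (between /u/ and /u/) is in the target of rule 2 but the environment (word-initially) is not met → [k].
/t/ (between /u/ and /o/) fails the environment for rule 2, so it stays [t].

[kʰeɾukuto]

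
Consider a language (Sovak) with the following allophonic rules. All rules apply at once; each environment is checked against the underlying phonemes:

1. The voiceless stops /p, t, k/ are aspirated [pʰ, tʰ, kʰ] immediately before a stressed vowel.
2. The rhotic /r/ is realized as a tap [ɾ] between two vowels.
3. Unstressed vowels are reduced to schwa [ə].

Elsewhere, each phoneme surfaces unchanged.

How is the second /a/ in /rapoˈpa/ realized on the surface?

/a/ (word-final) fails the environment for rule 3, so it stays [a].

[a]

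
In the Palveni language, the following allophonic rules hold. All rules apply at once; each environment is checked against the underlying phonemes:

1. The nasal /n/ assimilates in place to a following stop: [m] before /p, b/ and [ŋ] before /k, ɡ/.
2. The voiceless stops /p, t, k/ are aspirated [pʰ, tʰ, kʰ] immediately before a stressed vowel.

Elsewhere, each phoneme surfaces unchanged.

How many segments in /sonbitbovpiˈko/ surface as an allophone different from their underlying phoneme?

2

Segments that undergo a rule: /n/ → [m] (rule 1); /k/ → [kʰ] (rule 2).
All other segments surface unchanged.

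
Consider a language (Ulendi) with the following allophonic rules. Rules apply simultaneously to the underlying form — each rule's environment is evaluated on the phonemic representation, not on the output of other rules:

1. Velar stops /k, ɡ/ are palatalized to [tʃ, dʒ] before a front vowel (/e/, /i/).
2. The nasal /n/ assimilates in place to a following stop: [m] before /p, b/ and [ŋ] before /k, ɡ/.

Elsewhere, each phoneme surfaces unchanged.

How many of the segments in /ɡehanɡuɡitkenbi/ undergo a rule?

Segments that undergo a rule: /ɡ/ → [dʒ] (rule 1); /n/ → [ŋ] (rule 2); /ɡ/ → [dʒ] (rule 1); /k/ → [tʃ] (rule 1); /n/ → [m] (rule 2).
All other segments surface unchanged.

5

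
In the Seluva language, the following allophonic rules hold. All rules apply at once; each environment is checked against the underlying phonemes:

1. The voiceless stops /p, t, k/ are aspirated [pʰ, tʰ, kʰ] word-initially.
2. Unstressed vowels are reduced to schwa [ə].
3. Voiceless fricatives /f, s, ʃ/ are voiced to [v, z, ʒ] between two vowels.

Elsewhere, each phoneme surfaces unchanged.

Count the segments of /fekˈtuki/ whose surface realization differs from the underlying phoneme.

2

Segments that undergo a rule: /e/ → [ə] (rule 2); /i/ → [ə] (rule 2).
All other segments surface unchanged.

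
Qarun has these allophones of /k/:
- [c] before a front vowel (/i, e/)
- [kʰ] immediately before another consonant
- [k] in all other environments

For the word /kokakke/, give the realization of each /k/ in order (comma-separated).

[k], [k], [kʰ], [c]

Occurrence 1 (position 1): no conditioning environment matches → elsewhere allophone [k].
Occurrence 2 (position 3): no conditioning environment matches → elsewhere allophone [k].
Occurrence 3 (position 5): immediately before another consonant → [kʰ].
Occurrence 4 (position 6): before a front vowel (/i, e/) → [c].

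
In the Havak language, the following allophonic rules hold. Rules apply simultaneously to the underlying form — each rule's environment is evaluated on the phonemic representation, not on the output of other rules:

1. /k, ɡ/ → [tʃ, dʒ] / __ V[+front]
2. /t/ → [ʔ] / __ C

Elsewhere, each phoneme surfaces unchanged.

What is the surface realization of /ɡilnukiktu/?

[dʒilnutʃiktu]

Rule 1 applies to /ɡ/ (word-initial: before a front vowel) → [dʒ].
/i/ — not in any rule's target class → [i].
/l/ (between /i/ and /n/) is unaffected → [l].
/n/ stays [n].
/u/ stays [u].
/k/ (between /u/ and /i/) occurs before a front vowel → [tʃ] by rule 1.
/i/ (between /k/ and /k/): no rule targets it → [i].
/k/ — between /i/ and /t/; rule 1 does not apply here → [k].
/t/ (between /k/ and /u/) is in the target of rule 2 but the environment (immediately before a consonant) is not met → [t].
/u/ stays [u].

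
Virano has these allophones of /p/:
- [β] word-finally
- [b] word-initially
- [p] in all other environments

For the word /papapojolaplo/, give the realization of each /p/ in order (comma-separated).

Occurrence 1 (position 1): word-initially → [b].
Occurrence 2 (position 3): no conditioning environment matches → elsewhere allophone [p].
Occurrence 3 (position 5): no conditioning environment matches → elsewhere allophone [p].
Occurrence 4 (position 11): no conditioning environment matches → elsewhere allophone [p].

[b], [p], [p], [p]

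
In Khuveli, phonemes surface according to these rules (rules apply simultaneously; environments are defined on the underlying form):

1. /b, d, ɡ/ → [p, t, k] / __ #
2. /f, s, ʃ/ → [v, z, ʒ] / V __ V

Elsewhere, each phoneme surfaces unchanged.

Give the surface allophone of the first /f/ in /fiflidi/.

/f/ (word-initial): rule 2 targets it, but not between two vowels → unchanged [f].

[f]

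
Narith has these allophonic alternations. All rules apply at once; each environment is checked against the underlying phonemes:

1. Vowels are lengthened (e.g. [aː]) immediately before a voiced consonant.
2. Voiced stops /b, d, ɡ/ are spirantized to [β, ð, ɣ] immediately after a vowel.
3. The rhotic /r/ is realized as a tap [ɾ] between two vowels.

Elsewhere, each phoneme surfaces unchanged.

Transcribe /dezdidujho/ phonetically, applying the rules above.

/d/ (word-initial) fails the environment for rule 2, so it stays [d].
/e/ (between /d/ and /z/): before a voiced consonant, so rule 1 applies → [eː].
/z/ stays [z].
/d/ — between /z/ and /i/; rule 2 does not apply here → [d].
/i/ (between /d/ and /d/): before a voiced consonant, so rule 1 applies → [iː].
/d/ meets the environment for rule 2 (immediately after a vowel) → [ð].
/u/ (between /d/ and /j/): before a voiced consonant, so rule 1 applies → [uː].
/j/ (between /u/ and /h/) is unaffected → [j].
/h/ (between /j/ and /o/) is unaffected → [h].
/o/ (word-final) fails the environment for rule 1, so it stays [o].

[deːzdiːðuːjho]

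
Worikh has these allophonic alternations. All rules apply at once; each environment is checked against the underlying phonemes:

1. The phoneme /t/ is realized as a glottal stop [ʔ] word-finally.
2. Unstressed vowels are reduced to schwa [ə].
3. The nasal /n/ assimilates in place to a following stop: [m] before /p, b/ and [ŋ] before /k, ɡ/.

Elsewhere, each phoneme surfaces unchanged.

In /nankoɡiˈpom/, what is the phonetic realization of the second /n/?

/n/ — between /a/ and /k/, before a labial or velar stop — surfaces as [ŋ] (rule 3).

[ŋ]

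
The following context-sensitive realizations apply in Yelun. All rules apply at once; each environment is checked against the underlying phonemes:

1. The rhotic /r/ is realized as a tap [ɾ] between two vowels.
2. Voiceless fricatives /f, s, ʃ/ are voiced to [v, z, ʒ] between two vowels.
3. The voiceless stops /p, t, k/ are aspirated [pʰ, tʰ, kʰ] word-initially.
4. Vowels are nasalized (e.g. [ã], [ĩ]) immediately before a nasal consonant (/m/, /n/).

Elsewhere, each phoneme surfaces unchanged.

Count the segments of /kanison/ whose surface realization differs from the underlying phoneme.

Segments that undergo a rule: /k/ → [kʰ] (rule 3); /a/ → [ã] (rule 4); /s/ → [z] (rule 2); /o/ → [õ] (rule 4).
All other segments surface unchanged.

4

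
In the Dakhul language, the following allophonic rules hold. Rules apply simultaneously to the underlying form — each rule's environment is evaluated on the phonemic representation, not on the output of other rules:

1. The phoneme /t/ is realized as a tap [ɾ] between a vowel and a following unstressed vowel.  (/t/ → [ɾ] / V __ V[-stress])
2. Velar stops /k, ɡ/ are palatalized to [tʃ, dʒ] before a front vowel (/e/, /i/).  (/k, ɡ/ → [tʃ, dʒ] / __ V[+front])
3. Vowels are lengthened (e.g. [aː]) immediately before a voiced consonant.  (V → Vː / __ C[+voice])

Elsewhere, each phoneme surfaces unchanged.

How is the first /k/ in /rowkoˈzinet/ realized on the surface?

/k/ (between /w/ and /o/) fails the environment for rule 2, so it stays [k].

[k]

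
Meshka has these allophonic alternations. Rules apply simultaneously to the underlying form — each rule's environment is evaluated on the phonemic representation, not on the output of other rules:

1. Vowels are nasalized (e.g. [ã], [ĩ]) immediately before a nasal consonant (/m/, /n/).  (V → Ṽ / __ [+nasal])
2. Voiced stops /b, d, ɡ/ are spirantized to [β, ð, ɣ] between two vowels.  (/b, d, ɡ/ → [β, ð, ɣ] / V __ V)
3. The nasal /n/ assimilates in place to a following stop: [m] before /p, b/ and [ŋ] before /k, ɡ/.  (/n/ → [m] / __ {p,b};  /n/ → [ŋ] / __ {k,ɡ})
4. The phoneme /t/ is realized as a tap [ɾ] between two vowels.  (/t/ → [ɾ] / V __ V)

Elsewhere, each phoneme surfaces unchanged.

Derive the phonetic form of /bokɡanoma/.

/b/ (word-initial): rule 2 targets it, but not between two vowels → unchanged [b].
/o/ (between /b/ and /k/) fails the environment for rule 1, so it stays [o].
/ɡ/ (between /k/ and /a/) is in the target of rule 2 but the environment (between two vowels) is not met → [ɡ].
/a/ (between /ɡ/ and /n/): before a nasal consonant, so rule 1 applies → [ã].
/n/ (between /a/ and /o/) fails the environment for rule 3, so it stays [n].
/o/ meets the environment for rule 1 (before a nasal consonant) → [õ].
/a/ — word-final; rule 1 does not apply here → [a].

[bokɡãnõma]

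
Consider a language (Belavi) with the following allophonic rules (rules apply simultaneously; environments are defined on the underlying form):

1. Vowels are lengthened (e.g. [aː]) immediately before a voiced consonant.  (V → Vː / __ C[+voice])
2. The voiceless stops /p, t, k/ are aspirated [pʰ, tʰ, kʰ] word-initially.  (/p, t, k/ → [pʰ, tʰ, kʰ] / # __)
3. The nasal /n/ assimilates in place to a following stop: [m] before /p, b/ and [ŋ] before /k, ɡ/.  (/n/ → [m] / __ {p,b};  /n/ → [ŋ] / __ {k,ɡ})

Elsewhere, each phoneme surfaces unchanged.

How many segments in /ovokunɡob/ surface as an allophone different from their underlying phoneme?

Segments that undergo a rule: /o/ → [oː] (rule 1); /u/ → [uː] (rule 1); /n/ → [ŋ] (rule 3); /o/ → [oː] (rule 1).
All other segments surface unchanged.

4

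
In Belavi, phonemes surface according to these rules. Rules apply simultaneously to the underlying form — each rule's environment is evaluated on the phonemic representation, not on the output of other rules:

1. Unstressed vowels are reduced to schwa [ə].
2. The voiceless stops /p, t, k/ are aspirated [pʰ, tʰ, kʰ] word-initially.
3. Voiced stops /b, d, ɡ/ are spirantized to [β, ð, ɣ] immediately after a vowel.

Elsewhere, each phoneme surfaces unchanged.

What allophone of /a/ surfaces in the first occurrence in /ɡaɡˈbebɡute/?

[ə]

/a/ meets the environment for rule 1 (in an unstressed syllable) → [ə].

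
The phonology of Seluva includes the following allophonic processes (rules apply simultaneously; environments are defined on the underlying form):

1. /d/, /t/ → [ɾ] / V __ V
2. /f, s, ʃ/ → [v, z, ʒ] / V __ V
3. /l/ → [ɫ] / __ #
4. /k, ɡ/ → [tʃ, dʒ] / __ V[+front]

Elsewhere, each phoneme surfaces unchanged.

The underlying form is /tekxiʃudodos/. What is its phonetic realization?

/t/ (word-initial): rule 1 targets it, but not between two vowels → unchanged [t].
/e/ stays [e].
/k/ — between /e/ and /x/; rule 4 does not apply here → [k].
/x/ stays [x].
/i/ — not in any rule's target class → [i].
/ʃ/ (between /i/ and /u/): between two vowels, so rule 2 applies → [ʒ].
/u/ — not in any rule's target class → [u].
/d/ — between /u/ and /o/, between two vowels — surfaces as [ɾ] (rule 1).
/o/ stays [o].
/d/ meets the environment for rule 1 (between two vowels) → [ɾ].
/o/ stays [o].
/s/ (word-final): rule 2 targets it, but not between two vowels → unchanged [s].

[tekxiʒuɾoɾos]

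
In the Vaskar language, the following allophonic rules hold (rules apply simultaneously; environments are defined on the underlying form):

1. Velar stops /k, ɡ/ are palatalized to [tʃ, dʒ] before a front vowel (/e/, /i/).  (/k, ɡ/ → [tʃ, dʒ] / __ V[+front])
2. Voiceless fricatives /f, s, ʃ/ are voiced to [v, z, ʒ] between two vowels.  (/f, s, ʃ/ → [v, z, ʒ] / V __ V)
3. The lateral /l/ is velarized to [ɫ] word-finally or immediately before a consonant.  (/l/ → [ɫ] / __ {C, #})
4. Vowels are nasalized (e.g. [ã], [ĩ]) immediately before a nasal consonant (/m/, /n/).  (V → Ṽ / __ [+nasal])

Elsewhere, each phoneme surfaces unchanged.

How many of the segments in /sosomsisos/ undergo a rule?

Segments that undergo a rule: /s/ → [z] (rule 2); /o/ → [õ] (rule 4); /s/ → [z] (rule 2).
All other segments surface unchanged.

3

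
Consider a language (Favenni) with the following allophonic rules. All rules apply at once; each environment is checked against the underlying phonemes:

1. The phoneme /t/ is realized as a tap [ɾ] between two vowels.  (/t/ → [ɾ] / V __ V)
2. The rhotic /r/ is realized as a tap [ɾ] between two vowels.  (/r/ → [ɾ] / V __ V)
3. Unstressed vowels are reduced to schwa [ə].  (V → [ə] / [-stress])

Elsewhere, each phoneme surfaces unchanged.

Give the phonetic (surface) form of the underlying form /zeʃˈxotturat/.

[zəʃˈxottəɾət]

/z/ stays [z].
/e/ — between /z/ and /ʃ/, in an unstressed syllable — surfaces as [ə] (rule 3).
/ʃ/ — not in any rule's target class → [ʃ].
/x/ (between /ʃ/ and /o/): no rule targets it → [x].
/o/ — between /x/ and /t/; rule 3 does not apply here → [o].
/t/ — between /o/ and /t/; rule 1 does not apply here → [t].
/t/ (between /t/ and /u/) fails the environment for rule 1, so it stays [t].
/u/ meets the environment for rule 3 (in an unstressed syllable) → [ə].
Rule 2 applies to /r/ (between /u/ and /a/: between two vowels) → [ɾ].
/a/ — between /r/ and /t/, in an unstressed syllable — surfaces as [ə] (rule 3).
/t/ — word-final; rule 1 does not apply here → [t].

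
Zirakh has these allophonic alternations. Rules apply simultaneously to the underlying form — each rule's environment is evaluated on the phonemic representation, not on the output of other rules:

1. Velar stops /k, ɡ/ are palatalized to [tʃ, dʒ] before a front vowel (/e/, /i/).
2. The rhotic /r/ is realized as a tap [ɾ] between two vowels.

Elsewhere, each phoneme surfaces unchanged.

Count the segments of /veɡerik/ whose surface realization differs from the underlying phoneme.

2

Segments that undergo a rule: /ɡ/ → [dʒ] (rule 1); /r/ → [ɾ] (rule 2).
All other segments surface unchanged.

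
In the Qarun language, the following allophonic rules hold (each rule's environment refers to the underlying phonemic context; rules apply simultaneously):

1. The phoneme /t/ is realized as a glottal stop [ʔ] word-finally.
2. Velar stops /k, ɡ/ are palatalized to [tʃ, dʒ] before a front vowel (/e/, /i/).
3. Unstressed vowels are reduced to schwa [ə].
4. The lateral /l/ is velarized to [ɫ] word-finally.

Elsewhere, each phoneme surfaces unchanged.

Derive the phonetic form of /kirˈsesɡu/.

[tʃərˈsesɡə]

/k/ (word-initial): before a front vowel, so rule 2 applies → [tʃ].
Rule 3 applies to /i/ (between /k/ and /r/: in an unstressed syllable) → [ə].
/r/ stays [r].
/s/ (between /r/ and /e/): no rule targets it → [s].
/e/ — between /s/ and /s/; rule 3 does not apply here → [e].
/s/ (between /e/ and /ɡ/): no rule targets it → [s].
/ɡ/ (between /s/ and /u/): rule 2 targets it, but not before a front vowel → unchanged [ɡ].
/u/ meets the environment for rule 3 (in an unstressed syllable) → [ə].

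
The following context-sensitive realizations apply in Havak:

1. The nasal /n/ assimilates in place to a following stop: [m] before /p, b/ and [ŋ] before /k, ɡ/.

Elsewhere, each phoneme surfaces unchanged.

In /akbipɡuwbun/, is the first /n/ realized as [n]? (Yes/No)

/n/ — word-final; rule 1 does not apply here → [n].
The actual realization is [n], which matches [n].

Yes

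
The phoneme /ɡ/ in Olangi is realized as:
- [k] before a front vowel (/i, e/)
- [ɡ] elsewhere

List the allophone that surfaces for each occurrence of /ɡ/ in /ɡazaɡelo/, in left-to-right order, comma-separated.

[ɡ], [k]

Occurrence 1 (position 1): no conditioning environment matches → elsewhere allophone [ɡ].
Occurrence 2 (position 5): before a front vowel (/i, e/) → [k].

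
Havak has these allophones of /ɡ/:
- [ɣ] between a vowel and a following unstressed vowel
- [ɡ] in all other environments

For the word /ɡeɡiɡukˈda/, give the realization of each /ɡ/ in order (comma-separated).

[ɡ], [ɣ], [ɣ]

Occurrence 1 (position 1): no conditioning environment matches → elsewhere allophone [ɡ].
Occurrence 2 (position 3): between a vowel and a following unstressed vowel → [ɣ].
Occurrence 3 (position 5): between a vowel and a following unstressed vowel → [ɣ].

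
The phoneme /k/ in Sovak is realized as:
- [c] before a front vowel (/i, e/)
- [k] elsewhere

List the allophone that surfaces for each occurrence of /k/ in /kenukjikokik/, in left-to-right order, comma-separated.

Occurrence 1 (position 1): before a front vowel → [c].
Occurrence 2 (position 5): no conditioning environment matches → elsewhere allophone [k].
Occurrence 3 (position 8): no conditioning environment matches → elsewhere allophone [k].
Occurrence 4 (position 10): before a front vowel → [c].
Occurrence 5 (position 12): no conditioning environment matches → elsewhere allophone [k].

[c], [k], [k], [c], [k]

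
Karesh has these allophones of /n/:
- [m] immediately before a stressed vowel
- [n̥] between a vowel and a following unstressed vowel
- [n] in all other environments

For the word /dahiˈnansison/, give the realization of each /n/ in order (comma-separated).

Occurrence 1 (position 5): immediately before a stressed vowel → [m].
Occurrence 2 (position 7): no conditioning environment matches → elsewhere allophone [n].
Occurrence 3 (position 12): no conditioning environment matches → elsewhere allophone [n].

[m], [n], [n]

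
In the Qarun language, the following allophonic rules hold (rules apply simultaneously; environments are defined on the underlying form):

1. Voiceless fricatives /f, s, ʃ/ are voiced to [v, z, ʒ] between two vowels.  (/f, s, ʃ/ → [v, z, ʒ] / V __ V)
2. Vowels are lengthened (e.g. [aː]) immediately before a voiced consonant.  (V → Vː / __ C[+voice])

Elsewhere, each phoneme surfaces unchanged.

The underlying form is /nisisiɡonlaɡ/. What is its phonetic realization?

/n/ (word-initial) is unaffected → [n].
/i/ — between /n/ and /s/; rule 2 does not apply here → [i].
/s/ meets the environment for rule 1 (between two vowels) → [z].
/i/ (between /s/ and /s/) is in the target of rule 2 but the environment (before a voiced consonant) is not met → [i].
/s/ (between /i/ and /i/) occurs between two vowels → [z] by rule 1.
Rule 2 applies to /i/ (between /s/ and /ɡ/: before a voiced consonant) → [iː].
/ɡ/ (between /i/ and /o/): no rule targets it → [ɡ].
/o/ — between /ɡ/ and /n/, before a voiced consonant — surfaces as [oː] (rule 2).
/n/ stays [n].
/l/ stays [l].
/a/ meets the environment for rule 2 (before a voiced consonant) → [aː].
/ɡ/ — not in any rule's target class → [ɡ].

[niziziːɡoːnlaːɡ]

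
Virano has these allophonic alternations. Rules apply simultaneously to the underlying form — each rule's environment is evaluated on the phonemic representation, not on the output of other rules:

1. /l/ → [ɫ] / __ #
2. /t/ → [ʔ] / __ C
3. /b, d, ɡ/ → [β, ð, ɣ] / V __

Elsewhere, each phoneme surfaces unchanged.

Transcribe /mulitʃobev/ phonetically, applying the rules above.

/m/ (word-initial) is unaffected → [m].
/u/ (between /m/ and /l/) is unaffected → [u].
/l/ (between /u/ and /i/): rule 1 targets it, but not word-finally → unchanged [l].
/i/ — not in any rule's target class → [i].
/t/ — between /i/ and /ʃ/, immediately before a consonant — surfaces as [ʔ] (rule 2).
/ʃ/ (between /t/ and /o/) is unaffected → [ʃ].
/o/ (between /ʃ/ and /b/) is unaffected → [o].
Rule 3 applies to /b/ (between /o/ and /e/: immediately after a vowel) → [β].
/e/ — not in any rule's target class → [e].
/v/ stays [v].

[muliʔʃoβev]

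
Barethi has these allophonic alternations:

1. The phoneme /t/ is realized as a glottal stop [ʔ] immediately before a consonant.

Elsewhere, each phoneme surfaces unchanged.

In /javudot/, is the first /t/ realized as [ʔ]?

/t/ (word-final) fails the environment for rule 1, so it stays [t].
The actual realization is [t], not [ʔ].

No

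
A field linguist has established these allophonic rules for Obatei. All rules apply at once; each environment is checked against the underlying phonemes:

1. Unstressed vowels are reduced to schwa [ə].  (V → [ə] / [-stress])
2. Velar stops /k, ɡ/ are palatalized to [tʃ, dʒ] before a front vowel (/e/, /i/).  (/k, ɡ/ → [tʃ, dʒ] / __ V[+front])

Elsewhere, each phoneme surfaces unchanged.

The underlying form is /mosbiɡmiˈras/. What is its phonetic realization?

[məsbəɡməˈras]

/m/ stays [m].
/o/ (between /m/ and /s/) occurs in an unstressed syllable → [ə] by rule 1.
/s/ (between /o/ and /b/): no rule targets it → [s].
/b/ stays [b].
/i/ (between /b/ and /ɡ/) occurs in an unstressed syllable → [ə] by rule 1.
/ɡ/ (between /i/ and /m/) is in the target of rule 2 but the environment (before a front vowel) is not met → [ɡ].
/m/ stays [m].
Rule 1 applies to /i/ (between /m/ and /r/: in an unstressed syllable) → [ə].
/r/ — not in any rule's target class → [r].
/a/ (between /r/ and /s/) fails the environment for rule 1, so it stays [a].
/s/ — not in any rule's target class → [s].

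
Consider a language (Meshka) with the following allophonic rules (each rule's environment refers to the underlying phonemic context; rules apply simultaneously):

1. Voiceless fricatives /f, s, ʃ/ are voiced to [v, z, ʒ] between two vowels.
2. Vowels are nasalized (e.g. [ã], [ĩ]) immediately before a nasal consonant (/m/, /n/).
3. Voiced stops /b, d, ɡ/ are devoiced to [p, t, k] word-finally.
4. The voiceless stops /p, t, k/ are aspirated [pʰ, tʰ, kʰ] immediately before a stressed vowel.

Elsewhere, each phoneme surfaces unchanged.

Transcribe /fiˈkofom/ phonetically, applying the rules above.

[fiˈkʰovõm]

/f/ (word-initial) is in the target of rule 1 but the environment (between two vowels) is not met → [f].
/i/ (between /f/ and /k/): rule 2 targets it, but not before a nasal consonant → unchanged [i].
/k/ meets the environment for rule 4 (immediately before a stressed vowel) → [kʰ].
/o/ (between /k/ and /f/): rule 2 targets it, but not before a nasal consonant → unchanged [o].
Rule 1 applies to /f/ (between /o/ and /o/: between two vowels) → [v].
/o/ meets the environment for rule 2 (before a nasal consonant) → [õ].
/m/ — not in any rule's target class → [m].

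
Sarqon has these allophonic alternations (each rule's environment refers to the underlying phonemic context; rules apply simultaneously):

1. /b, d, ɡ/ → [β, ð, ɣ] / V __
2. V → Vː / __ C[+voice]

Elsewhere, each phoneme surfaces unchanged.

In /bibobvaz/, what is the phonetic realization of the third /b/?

[β]

/b/ meets the environment for rule 1 (immediately after a vowel) → [β].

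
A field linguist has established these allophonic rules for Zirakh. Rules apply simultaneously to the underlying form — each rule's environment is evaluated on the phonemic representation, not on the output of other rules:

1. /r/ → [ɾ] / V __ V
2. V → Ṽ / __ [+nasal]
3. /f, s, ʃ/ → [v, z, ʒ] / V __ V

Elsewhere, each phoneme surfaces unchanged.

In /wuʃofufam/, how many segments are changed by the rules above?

4

Segments that undergo a rule: /ʃ/ → [ʒ] (rule 3); /f/ → [v] (rule 3); /f/ → [v] (rule 3); /a/ → [ã] (rule 2).
All other segments surface unchanged.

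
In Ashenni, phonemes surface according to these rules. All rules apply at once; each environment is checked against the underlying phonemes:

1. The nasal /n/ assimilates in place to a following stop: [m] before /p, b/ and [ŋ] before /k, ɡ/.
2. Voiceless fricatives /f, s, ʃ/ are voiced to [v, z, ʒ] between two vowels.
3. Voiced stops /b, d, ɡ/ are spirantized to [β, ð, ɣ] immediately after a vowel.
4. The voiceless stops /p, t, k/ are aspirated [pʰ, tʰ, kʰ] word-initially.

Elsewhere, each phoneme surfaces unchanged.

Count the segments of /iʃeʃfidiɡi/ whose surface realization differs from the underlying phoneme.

Segments that undergo a rule: /ʃ/ → [ʒ] (rule 2); /d/ → [ð] (rule 3); /ɡ/ → [ɣ] (rule 3).
All other segments surface unchanged.

3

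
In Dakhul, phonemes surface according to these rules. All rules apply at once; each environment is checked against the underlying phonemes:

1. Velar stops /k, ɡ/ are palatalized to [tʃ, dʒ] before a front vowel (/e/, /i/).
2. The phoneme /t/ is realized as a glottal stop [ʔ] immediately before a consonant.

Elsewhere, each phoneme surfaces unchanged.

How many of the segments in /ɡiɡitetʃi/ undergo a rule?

Segments that undergo a rule: /ɡ/ → [dʒ] (rule 1); /ɡ/ → [dʒ] (rule 1); /t/ → [ʔ] (rule 2).
All other segments surface unchanged.

3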